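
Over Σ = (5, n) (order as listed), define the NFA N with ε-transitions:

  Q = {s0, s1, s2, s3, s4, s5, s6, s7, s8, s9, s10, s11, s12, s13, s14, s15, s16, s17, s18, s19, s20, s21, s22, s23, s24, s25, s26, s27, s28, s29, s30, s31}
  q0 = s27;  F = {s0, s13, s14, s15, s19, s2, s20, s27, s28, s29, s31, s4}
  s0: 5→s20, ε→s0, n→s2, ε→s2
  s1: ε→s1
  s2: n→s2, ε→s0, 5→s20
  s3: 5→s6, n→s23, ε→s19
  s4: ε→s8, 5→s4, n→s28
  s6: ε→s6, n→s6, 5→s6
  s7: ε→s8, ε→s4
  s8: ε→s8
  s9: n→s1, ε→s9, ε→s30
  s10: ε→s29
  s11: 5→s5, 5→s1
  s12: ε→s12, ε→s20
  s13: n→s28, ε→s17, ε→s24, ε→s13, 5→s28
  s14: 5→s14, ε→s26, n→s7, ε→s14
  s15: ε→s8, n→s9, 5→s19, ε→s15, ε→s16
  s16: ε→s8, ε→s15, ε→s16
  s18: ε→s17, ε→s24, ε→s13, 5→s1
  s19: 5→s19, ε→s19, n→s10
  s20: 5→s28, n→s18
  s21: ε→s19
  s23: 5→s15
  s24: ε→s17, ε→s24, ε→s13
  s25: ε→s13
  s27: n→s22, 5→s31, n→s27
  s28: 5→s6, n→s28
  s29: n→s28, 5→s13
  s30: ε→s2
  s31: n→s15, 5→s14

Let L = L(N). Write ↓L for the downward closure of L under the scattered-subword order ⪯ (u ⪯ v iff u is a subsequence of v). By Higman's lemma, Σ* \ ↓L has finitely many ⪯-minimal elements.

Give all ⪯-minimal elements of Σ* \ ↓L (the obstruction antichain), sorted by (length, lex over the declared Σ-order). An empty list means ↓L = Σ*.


Antichain: [55nn5, 5nn555].

|Q|=32, |F|=12, |δ|=70 (36 ε).
min D↑ (12 st, q0=0, F={10}): 0:5→1,n→0 1:5→2,n→3 2:5→2,n→4 3:5→5,n→6 4:5→4,n→7 5:5→5,n→8 6:5→9,n→6 7:5→10,n→7 8:5→11,n→7 9:5→7,n→11 10:5→10,n→10 11:5→7,n→7.
'55nn5': N↓-sim [25, 23, 16, 12, 2, 1] end={s6} ∉↓L; 5/5 deletions ∈↓L.
'5nn555': N↓-sim [25, 23, 20, 14, 8, 3, 1] end={s6} rej; 6/6 single-dels accept.
2 words, ⪯-incomp.


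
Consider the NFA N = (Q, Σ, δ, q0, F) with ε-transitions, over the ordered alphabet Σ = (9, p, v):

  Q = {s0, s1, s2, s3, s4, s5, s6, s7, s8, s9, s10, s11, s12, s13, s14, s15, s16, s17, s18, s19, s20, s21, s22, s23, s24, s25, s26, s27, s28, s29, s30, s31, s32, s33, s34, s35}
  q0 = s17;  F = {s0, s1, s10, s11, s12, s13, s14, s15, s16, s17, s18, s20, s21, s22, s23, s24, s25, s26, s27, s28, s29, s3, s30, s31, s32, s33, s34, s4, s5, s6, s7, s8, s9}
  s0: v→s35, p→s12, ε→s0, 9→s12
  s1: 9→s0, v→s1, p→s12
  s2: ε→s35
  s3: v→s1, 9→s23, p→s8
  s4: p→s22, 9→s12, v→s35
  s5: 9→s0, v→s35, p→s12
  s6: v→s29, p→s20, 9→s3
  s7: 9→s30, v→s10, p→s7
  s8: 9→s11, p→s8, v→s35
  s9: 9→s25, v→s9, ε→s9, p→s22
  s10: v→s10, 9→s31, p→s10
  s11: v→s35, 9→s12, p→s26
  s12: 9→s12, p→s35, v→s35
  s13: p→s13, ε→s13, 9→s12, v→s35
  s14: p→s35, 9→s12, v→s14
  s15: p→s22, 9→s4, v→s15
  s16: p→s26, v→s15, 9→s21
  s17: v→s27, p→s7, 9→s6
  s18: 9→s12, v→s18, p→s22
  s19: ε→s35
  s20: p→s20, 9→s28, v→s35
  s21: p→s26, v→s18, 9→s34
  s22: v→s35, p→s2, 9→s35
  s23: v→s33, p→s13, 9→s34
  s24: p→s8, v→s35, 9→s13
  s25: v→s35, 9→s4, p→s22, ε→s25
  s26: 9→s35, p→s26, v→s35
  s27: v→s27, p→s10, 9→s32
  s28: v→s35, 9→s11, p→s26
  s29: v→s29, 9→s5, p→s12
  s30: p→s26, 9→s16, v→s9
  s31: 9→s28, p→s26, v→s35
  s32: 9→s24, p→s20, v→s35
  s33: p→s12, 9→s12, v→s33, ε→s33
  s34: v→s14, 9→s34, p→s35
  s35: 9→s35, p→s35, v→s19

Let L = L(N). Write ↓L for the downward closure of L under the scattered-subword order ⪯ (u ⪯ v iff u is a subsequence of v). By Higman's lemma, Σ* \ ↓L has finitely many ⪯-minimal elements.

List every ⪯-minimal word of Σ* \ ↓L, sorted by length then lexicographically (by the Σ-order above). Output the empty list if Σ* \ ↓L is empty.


A = [9pv, v9v, 9vpp, p9p9, 9999p].

|Q|=36, |F|=33, |δ|=109 (7 ε).
min D↑ (34 st, q0=0, F={14}): 0:9→1,p→2,v→3 1:9→4,p→5,v→6 2:9→7,p→2,v→8 3:9→9,p→8,v→3 4:9→10,p→11,v→12 5:9→13,p→5,v→14 6:9→15,p→16,v→6 7:9→17,p→18,v→19 8:9→20,p→8,v→8 9:9→21,p→5,v→14 10:9→22,p→23,v→24 11:9→25,p→11,v→14 12:9→26,p→16,v→12 13:9→25,p→18,v→14 14:9→14,p→14,v→14 15:9→26,p→16,v→14 16:9→16,p→14,v→14 17:9→27,p→18,v→28 18:9→14,p→18,v→14 19:9→29,p→30,v→19 20:9→13,p→18,v→14 21:9→23,p→11,v→14 22:9→22,p→14,v→31 23:9→16,p→23,v→14 24:9→16,p→16,v→24 25:9→16,p→18,v→14 26:9→16,p→16,v→14 27:9→22,p→18,v→32 28:9→33,p→30,v→28 29:9→33,p→30,v→14 30:9→14,p→14,v→14 31:9→16,p→14,v→31 32:9→16,p→30,v→32 33:9→16,p→30,v→14.
'9pv': run [36, 32, 11, 2] end={s19,s35} ∉↓L; 3/3 deletions ∈↓L.
'v9v': run [36, 27, 18, 2] end={s19,s35} — reject; 3/3 single-dels accept.
'9vpp': |S_i|=[36, 32, 16, 5, 3] end={s19,s2,s35} ∉↓L; 4/4 deletions ∈↓L.
'p9p9': run [36, 24, 19, 5, 2] end={s19,s35} rej; 4/4 deletions ∈↓L.
'9999p': run [36, 32, 25, 16, 5, 2] end={s19,s35} rej; 5/5 single-dels accept.
5 obstructions.


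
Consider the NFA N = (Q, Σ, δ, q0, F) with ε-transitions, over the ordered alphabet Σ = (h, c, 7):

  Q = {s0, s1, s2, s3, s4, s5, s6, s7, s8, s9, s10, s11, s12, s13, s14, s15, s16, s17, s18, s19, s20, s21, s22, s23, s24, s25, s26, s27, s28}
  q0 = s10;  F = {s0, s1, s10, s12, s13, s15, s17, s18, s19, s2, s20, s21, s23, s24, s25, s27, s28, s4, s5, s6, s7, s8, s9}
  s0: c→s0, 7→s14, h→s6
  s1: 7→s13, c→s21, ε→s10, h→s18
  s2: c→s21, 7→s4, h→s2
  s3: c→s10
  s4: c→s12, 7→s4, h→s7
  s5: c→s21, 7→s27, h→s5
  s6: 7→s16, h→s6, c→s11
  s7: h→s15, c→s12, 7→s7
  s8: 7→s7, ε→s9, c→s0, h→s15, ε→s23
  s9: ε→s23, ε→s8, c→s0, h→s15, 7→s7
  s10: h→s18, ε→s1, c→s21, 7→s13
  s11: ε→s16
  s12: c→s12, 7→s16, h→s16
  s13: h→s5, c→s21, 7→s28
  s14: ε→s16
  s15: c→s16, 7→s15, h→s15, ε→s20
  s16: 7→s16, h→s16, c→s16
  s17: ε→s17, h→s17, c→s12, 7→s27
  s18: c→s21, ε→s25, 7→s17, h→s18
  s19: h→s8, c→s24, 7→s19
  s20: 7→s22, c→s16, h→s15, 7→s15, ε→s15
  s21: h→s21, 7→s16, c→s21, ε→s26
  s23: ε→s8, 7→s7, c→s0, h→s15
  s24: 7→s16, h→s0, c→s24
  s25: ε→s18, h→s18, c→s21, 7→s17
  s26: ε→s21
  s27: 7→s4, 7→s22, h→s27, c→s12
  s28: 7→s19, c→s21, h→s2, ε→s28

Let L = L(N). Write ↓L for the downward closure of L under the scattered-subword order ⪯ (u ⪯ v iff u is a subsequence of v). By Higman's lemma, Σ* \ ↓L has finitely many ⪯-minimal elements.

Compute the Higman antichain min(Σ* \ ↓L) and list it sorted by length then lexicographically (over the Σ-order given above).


min(Σ*\↓L) = [c7, h7ch, 777hhc].

|Q|=29, |F|=23, |δ|=92 (17 ε).
min D↑ (19 st, q0=0, F={5}): 0:h→1,c→2,7→3 1:h→1,c→2,7→4 2:h→2,c→2,7→5 3:h→6,c→2,7→7 4:h→4,c→8,7→9 5:h→5,c→5,7→5 6:h→6,c→2,7→9 7:h→10,c→2,7→11 8:h→5,c→8,7→5 9:h→9,c→8,7→12 10:h→10,c→2,7→12 11:h→13,c→14,7→11 12:h→15,c→8,7→12 13:h→16,c→17,7→15 14:h→17,c→14,7→5 15:h→16,c→8,7→15 16:h→16,c→5,7→16 17:h→18,c→17,7→5 18:h→18,c→5,7→5.
'c7': N↓-sim [28, 9, 2] end={s14,s16} ∉↓L; 2/2 single-dels accept.
'h7ch': run [28, 22, 10, 2, 1] end={s16} ∉↓L; 4/4 deletions ∈↓L.
'777hhc': run [28, 24, 21, 16, 13, 6, 2] end={s11,s16} ∉↓L; 6/6 deletions ∈↓L.
3 words, ⪯-incomp.


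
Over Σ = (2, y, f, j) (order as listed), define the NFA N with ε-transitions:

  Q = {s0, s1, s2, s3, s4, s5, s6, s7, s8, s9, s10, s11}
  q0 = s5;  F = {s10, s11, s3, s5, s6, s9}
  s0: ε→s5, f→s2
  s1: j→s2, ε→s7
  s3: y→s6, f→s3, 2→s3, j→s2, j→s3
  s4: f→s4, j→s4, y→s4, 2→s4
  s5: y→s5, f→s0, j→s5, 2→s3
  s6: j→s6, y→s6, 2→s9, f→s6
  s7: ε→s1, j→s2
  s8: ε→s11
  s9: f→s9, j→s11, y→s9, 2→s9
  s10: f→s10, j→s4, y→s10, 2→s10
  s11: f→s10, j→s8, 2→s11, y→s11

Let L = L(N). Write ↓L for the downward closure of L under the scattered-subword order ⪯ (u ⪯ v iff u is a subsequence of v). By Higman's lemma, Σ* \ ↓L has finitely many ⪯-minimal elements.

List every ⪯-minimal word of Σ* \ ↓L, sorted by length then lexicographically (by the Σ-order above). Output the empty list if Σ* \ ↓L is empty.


min(Σ*\↓L) = [2y2jfj].

|Q|=12, |F|=6, |δ|=36 (4 ε).
min D↑ (7 st, q0=0, F={6}): 0:2→1,y→0,f→0,j→0 1:2→1,y→2,f→1,j→1 2:2→3,y→2,f→2,j→2 3:2→3,y→3,f→3,j→4 4:2→4,y→4,f→5,j→4 5:2→5,y→5,f→5,j→6 6:2→6,y→6,f→6,j→6.
'2y2jfj': |S_i|=[10, 8, 6, 5, 4, 2, 1] end={s4} ∉↓L; 6/6 del acc.
1 words, ⪯-incomp.


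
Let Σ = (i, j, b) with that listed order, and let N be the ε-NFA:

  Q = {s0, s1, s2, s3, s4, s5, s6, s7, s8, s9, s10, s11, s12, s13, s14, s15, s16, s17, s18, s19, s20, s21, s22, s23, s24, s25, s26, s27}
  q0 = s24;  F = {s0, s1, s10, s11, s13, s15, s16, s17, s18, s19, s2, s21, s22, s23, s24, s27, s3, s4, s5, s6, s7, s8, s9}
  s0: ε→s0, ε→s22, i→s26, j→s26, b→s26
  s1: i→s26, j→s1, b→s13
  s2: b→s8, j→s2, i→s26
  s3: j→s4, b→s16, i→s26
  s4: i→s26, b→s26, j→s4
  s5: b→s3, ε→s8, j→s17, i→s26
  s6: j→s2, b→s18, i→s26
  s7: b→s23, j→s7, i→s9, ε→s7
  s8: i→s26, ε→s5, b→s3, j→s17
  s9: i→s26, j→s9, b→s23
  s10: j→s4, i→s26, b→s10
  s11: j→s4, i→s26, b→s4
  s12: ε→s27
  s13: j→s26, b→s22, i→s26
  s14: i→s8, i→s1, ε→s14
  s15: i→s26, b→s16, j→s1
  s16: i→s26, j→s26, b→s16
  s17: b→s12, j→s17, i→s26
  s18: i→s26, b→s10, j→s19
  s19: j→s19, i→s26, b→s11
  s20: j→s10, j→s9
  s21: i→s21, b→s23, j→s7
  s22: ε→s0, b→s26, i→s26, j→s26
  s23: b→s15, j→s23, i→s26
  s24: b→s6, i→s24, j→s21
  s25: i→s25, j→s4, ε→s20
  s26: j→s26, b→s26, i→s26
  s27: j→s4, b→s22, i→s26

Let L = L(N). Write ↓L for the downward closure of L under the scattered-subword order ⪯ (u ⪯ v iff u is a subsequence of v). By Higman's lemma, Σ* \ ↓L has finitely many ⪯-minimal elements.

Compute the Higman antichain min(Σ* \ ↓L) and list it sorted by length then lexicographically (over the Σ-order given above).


|Q|=28, |F|=23, |δ|=87 (9 ε).
min D↑ (22 st, q0=0, F={5}): 0:i→0,j→1,b→2 1:i→1,j→3,b→4 2:i→5,j→6,b→7 3:i→8,j→3,b→4 4:i→5,j→4,b→9 5:i→5,j→5,b→5 6:i→5,j→6,b→10 7:i→5,j→11,b→12 8:i→5,j→8,b→4 9:i→5,j→13,b→14 10:i→5,j→15,b→16 11:i→5,j→11,b→17 12:i→5,j→18,b→12 13:i→5,j→13,b→19 14:i→5,j→5,b→14 15:i→5,j→15,b→20 16:i→5,j→18,b→14 17:i→5,j→18,b→18 18:i→5,j→18,b→5 19:i→5,j→5,b→21 20:i→5,j→18,b→21 21:i→5,j→5,b→5.
'bi': N↓-sim [25, 21, 1] end={s26} ∉↓L; 2/2 single-dels accept.
'jjii': N↓-sim [25, 21, 20, 9, 1] end={s26} ∉↓L; 4/4 deletions ∈↓L.
'jbbbj': |S_i|=[25, 21, 16, 11, 5, 1] end={s26} ∉↓L; 5/5 del acc.
'bbbjb': run [25, 21, 18, 11, 2, 1] end={s26} ∉↓L; 5/5 del acc.
'bbjbbb': N↓-sim [25, 21, 18, 11, 8, 4, 1] end={s26} — reject; 6/6 deletions ∈↓L.
5 minimals (antichain).

A = [bi, jjii, jbbbj, bbbjb, bbjbbb].


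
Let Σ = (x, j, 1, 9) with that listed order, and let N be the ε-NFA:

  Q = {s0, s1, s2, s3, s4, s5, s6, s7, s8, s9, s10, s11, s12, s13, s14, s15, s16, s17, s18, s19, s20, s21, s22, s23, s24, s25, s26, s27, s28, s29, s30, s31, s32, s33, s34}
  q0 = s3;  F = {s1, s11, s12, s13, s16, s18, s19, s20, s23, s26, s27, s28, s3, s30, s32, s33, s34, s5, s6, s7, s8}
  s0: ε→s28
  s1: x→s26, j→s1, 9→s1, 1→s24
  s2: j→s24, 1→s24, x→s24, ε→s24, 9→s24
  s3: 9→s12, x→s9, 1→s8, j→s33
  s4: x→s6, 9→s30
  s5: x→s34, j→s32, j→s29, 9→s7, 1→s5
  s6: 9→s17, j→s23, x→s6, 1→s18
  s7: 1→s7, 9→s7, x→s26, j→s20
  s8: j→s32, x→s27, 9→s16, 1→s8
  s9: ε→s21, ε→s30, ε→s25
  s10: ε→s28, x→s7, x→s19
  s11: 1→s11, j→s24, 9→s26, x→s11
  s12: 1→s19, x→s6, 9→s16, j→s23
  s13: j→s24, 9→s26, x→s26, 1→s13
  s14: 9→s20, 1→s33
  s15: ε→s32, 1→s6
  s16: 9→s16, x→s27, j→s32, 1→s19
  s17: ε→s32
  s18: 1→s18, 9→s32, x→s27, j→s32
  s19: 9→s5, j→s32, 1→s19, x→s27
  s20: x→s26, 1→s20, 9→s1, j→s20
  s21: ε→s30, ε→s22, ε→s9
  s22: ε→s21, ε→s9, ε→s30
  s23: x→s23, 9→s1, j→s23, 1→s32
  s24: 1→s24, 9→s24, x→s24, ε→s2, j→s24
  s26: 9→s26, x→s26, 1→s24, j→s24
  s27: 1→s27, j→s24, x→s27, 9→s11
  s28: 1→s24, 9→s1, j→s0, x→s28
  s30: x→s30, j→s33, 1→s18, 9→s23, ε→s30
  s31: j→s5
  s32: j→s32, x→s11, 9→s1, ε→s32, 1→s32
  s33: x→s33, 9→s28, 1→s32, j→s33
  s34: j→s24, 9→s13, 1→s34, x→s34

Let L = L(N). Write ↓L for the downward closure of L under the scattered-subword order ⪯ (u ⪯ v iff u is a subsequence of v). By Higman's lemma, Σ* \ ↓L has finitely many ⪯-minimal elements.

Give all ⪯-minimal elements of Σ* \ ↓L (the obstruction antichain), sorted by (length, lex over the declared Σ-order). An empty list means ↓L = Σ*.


|Q|=35, |F|=21, |δ|=118 (17 ε).
min D↑ (22 st, q0=0, F={15}): 0:x→1,j→2,1→3,9→4 1:x→1,j→2,1→5,9→6 2:x→2,j→2,1→7,9→8 3:x→9,j→7,1→3,9→10 4:x→11,j→6,1→12,9→10 5:x→9,j→7,1→5,9→7 6:x→6,j→6,1→7,9→13 7:x→14,j→7,1→7,9→13 8:x→8,j→8,1→15,9→13 9:x→9,j→15,1→9,9→14 10:x→9,j→7,1→12,9→10 11:x→11,j→6,1→5,9→7 12:x→9,j→7,1→12,9→16 13:x→17,j→13,1→15,9→13 14:x→14,j→15,1→14,9→17 15:x→15,j→15,1→15,9→15 16:x→18,j→7,1→16,9→19 17:x→17,j→15,1→15,9→17 18:x→18,j→15,1→18,9→20 19:x→17,j→21,1→19,9→19 20:x→17,j→15,1→20,9→17 21:x→17,j→21,1→21,9→13 (ε-aug+det+¬).
'j91': N↓-sim [30, 12, 6, 2] end={s2,s24} ∉↓L; 3/3 deletions ∈↓L.
'1xj': N↓-sim [30, 17, 7, 2] end={s2,s24} rej; 3/3 del acc.
'x991': run [30, 21, 11, 4, 2] end={s2,s24} rej; 4/4 deletions ∈↓L.
'99xj': run [30, 22, 16, 7, 2] end={s2,s24} ∉↓L; 4/4 deletions ∈↓L.
'9199x1': |S_i|=[30, 22, 15, 12, 7, 3, 2] end={s2,s24} ∉↓L; 6/6 single-dels accept.
5 obstructions.

A = [j91, 1xj, x991, 99xj, 9199x1].


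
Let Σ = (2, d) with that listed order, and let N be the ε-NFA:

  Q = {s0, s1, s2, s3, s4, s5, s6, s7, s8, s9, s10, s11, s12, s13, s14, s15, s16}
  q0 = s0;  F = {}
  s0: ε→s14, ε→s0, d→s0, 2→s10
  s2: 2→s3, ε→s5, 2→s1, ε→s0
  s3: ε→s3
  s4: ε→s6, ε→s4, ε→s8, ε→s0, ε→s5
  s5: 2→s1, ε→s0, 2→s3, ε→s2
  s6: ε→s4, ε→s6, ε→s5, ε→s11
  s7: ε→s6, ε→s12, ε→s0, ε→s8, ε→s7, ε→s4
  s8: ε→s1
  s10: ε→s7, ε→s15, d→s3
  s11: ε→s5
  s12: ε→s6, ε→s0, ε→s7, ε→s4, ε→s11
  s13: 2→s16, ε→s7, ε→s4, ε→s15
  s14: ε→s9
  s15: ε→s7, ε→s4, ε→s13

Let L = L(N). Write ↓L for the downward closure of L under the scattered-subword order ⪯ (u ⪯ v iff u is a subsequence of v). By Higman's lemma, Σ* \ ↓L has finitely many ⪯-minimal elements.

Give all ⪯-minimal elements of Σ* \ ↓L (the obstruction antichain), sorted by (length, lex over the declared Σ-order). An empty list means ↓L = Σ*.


A = [ε].

|Q|=17, |F|=0, |δ|=46 (38 ε).
min D↑ (1 st, q0=0, F={0}): 0:2→0,d→0 [Hopcroft].
ε ∈ L(D↑) ⇒ ↓L = ∅.


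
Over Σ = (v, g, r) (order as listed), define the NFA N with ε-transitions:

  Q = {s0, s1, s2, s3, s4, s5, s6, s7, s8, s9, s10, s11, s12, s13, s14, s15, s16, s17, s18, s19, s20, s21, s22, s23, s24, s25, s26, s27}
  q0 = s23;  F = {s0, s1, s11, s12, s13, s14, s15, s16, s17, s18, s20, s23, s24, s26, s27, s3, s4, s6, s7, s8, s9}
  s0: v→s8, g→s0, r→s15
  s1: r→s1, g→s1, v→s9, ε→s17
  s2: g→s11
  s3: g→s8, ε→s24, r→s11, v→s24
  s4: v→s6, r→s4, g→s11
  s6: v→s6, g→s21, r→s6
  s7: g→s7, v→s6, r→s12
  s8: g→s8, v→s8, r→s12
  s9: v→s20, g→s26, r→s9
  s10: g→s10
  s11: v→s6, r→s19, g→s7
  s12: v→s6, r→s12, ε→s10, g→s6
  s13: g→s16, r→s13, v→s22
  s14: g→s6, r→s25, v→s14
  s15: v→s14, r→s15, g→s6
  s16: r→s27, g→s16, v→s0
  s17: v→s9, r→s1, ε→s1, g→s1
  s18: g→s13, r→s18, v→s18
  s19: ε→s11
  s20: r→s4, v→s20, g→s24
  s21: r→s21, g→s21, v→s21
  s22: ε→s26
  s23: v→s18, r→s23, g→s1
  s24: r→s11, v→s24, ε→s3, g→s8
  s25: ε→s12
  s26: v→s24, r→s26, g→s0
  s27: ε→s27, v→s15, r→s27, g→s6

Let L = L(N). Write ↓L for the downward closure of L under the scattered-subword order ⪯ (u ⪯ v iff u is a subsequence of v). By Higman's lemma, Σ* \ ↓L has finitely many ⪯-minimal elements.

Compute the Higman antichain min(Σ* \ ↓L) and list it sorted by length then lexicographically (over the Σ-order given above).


|Q|=28, |F|=21, |δ|=77 (9 ε).
min D↑ (20 st, q0=0, F={19}): 0:v→1,g→2,r→0 1:v→1,g→3,r→1 2:v→4,g→2,r→2 3:v→5,g→6,r→3 4:v→7,g→5,r→4 5:v→8,g→9,r→5 6:v→9,g→6,r→10 7:v→7,g→8,r→11 8:v→8,g→12,r→13 9:v→12,g→9,r→14 10:v→14,g→15,r→10 11:v→15,g→13,r→11 12:v→12,g→12,r→16 13:v→15,g→17,r→13 14:v→18,g→15,r→14 15:v→15,g→19,r→15 16:v→15,g→15,r→16 17:v→15,g→17,r→16 18:v→18,g→15,r→16 19:v→19,g→19,r→19 (ε-aug+det+¬).
'vggrgg': |S_i|=[26, 23, 19, 12, 8, 3, 2] end={s10,s21} ∉↓L; 6/6 del acc.
'gvvrvg': |S_i|=[26, 24, 19, 14, 9, 2, 1] end={s21} ∉↓L; 6/6 del acc.
2 words, ⪯-incomp.

Antichain: [vggrgg, gvvrvg].


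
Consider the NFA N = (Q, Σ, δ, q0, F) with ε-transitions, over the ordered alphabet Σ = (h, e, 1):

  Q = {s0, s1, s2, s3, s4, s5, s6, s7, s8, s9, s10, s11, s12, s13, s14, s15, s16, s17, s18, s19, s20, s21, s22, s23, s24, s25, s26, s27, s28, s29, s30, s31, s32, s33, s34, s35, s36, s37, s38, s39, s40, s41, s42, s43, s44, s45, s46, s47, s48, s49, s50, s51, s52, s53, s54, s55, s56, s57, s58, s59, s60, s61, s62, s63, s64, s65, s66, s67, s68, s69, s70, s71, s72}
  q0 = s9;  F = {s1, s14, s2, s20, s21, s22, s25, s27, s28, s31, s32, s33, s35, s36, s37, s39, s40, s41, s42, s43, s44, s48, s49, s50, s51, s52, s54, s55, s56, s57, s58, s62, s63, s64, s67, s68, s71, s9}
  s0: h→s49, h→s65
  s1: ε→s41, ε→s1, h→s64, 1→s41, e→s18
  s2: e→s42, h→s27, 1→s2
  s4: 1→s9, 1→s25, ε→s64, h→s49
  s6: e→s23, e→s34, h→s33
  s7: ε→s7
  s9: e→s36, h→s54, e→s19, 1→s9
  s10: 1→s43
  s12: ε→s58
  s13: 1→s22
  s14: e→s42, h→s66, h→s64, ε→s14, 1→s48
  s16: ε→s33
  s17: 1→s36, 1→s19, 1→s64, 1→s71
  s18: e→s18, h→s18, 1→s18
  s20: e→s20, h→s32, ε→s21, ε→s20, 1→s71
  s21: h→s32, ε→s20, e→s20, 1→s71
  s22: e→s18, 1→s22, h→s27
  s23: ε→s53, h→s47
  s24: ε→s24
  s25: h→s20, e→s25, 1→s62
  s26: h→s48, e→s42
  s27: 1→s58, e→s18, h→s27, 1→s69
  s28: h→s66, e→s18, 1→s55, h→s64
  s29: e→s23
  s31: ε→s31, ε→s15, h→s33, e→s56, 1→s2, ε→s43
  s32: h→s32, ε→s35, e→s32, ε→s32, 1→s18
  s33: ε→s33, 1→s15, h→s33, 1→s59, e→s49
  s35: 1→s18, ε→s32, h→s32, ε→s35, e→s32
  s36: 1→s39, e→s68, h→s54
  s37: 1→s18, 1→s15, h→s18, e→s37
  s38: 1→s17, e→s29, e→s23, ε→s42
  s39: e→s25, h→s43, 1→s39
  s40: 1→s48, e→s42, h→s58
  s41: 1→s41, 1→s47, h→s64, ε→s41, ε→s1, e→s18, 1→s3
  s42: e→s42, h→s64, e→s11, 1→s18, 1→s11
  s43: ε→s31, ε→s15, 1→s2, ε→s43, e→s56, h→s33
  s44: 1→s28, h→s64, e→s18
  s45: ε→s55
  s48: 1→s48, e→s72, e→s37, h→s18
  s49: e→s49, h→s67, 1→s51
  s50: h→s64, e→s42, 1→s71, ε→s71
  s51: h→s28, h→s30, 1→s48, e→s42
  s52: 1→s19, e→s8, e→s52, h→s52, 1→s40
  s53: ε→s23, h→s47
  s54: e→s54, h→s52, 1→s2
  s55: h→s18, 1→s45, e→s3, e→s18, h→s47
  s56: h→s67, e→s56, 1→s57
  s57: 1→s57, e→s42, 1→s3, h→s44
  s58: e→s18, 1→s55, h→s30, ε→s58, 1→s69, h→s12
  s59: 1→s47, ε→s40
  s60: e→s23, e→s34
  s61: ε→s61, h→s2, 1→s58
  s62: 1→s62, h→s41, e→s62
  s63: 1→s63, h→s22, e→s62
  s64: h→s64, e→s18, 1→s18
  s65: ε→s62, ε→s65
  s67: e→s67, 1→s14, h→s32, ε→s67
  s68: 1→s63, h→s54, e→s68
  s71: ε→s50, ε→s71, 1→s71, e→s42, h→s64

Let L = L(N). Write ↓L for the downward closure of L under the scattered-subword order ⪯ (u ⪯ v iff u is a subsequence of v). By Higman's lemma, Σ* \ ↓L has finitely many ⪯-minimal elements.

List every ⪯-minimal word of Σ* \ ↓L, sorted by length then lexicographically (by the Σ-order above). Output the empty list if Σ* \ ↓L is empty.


min(Σ*\↓L) = [h1he, h1e1, hh11h, ee1he, e1ehh1].

|Q|=73, |F|=38, |δ|=200 (37 ε).
min D↑ (34 st, q0=0, F={15}): 0:h→1,e→2,1→0 1:h→3,e→1,1→4 2:h→1,e→5,1→6 3:h→3,e→3,1→7 4:h→8,e→9,1→4 5:h→1,e→5,1→10 6:h→11,e→12,1→6 7:h→13,e→9,1→14 8:h→8,e→15,1→13 9:h→16,e→9,1→15 10:h→17,e→18,1→10 11:h→19,e→20,1→4 12:h→21,e→12,1→18 13:h→13,e→15,1→22 14:h→15,e→23,1→14 15:h→15,e→15,1→15 16:h→16,e→15,1→15 17:h→8,e→15,1→17 18:h→24,e→18,1→18 19:h→19,e→25,1→7 20:h→26,e→20,1→27 21:h→28,e→21,1→29 22:h→15,e→15,1→22 23:h→15,e→23,1→15 24:h→16,e→15,1→24 25:h→26,e→25,1→30 26:h→28,e→26,1→31 27:h→32,e→9,1→27 28:h→28,e→28,1→15 29:h→16,e→9,1→29 30:h→33,e→9,1→14 31:h→16,e→9,1→14 32:h→16,e→15,1→33 33:h→16,e→15,1→22 [Hopcroft].
'h1he': |S_i|=[52, 45, 32, 14, 2] end={s18,s3} ∉↓L; 4/4 del acc.
'h1e1': N↓-sim [52, 45, 32, 8, 3] end={s11,s15,s18} ∉↓L; 4/4 del acc.
'hh11h': |S_i|=[52, 45, 32, 23, 11, 2] end={s18,s47} — reject; 5/5 del acc.
'ee1he': |S_i|=[52, 51, 45, 33, 17, 2] end={s18,s3} rej; 5/5 single-dels accept.
'e1ehh1': run [52, 51, 46, 32, 26, 6, 1] end={s18} — reject; 6/6 deletions ∈↓L.
5 minimals (antichain).


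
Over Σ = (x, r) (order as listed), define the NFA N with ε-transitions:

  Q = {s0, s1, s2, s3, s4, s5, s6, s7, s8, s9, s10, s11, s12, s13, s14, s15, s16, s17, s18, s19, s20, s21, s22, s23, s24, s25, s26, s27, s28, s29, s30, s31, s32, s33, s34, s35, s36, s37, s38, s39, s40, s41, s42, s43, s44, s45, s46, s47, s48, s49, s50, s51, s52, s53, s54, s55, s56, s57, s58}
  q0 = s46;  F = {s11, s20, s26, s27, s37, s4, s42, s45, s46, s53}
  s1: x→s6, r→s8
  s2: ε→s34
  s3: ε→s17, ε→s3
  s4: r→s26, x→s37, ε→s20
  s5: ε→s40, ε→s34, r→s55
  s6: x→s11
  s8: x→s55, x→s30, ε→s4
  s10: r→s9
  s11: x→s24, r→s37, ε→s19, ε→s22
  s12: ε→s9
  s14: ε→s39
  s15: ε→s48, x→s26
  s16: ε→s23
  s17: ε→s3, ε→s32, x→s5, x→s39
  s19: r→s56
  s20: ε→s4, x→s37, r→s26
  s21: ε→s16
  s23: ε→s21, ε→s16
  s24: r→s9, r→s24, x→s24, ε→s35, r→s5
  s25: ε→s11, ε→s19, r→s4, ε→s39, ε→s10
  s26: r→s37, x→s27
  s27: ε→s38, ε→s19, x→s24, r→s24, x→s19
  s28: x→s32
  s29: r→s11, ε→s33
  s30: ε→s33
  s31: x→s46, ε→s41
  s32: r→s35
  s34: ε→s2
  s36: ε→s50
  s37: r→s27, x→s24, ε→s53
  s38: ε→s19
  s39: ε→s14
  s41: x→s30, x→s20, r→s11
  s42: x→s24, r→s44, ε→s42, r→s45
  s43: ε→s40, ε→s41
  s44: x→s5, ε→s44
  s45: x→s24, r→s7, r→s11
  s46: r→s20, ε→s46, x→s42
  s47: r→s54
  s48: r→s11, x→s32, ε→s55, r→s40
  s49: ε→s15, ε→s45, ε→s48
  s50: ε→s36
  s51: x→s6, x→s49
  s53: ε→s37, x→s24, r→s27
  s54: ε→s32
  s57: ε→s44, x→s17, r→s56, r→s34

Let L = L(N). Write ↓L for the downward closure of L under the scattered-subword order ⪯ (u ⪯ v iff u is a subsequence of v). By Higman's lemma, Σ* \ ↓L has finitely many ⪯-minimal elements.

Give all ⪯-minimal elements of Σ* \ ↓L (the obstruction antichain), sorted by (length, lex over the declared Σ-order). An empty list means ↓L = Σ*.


|Q|=59, |F|=10, |δ|=103 (47 ε).
min D↑ (9 st, q0=0, F={3}): 0:x→1,r→2 1:x→3,r→4 2:x→5,r→6 3:x→3,r→3 4:x→3,r→7 5:x→3,r→8 6:x→8,r→5 7:x→3,r→5 8:x→3,r→3 [Hopcroft].
'xx': N↓-sim [24, 20, 10] end={s19,s2,s24,s34,s35,s40,s5,s55,s56,s9} rej; 2/2 deletions ∈↓L.
'rxrr': |S_i|=[24, 22, 14, 12, 9] end={s2,s24,s34,s35,s40,s5,s55,s56,s9} ∉↓L; 4/4 del acc.
'rrxr': run [24, 22, 18, 12, 9] end={s2,s24,s34,s35,s40,s5,s55,s56,s9} — reject; 4/4 del acc.
'rrrx': |S_i|=[24, 22, 18, 14, 10] end={s19,s2,s24,s34,s35,s40,s5,s55,s56,s9} rej; 4/4 del acc.
'rrrrr': N↓-sim [24, 22, 18, 14, 12, 9] end={s2,s24,s34,s35,s40,s5,s55,s56,s9} rej; 5/5 deletions ∈↓L.
5 obstructions.

min(Σ*\↓L) = [xx, rxrr, rrxr, rrrx, rrrrr].


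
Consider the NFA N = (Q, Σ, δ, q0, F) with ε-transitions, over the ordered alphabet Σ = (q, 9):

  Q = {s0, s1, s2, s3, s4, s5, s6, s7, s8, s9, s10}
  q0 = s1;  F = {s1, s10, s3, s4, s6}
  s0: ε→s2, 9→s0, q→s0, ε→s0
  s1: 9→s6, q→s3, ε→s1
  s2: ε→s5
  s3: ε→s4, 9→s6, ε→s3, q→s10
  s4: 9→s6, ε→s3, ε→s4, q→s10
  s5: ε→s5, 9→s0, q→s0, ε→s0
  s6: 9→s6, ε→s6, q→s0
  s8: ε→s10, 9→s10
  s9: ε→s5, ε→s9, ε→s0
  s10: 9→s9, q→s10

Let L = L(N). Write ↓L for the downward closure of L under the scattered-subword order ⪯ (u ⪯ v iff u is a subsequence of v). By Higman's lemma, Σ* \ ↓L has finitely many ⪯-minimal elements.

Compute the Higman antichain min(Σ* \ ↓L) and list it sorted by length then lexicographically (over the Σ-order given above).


|Q|=11, |F|=5, |δ|=30 (15 ε).
min D↑ (5 st, q0=0, F={4}): 0:q→1,9→2 1:q→3,9→2 2:q→4,9→2 3:q→3,9→4 4:q→4,9→4 [Hopcroft].
'9q': run [9, 5, 3] end={s0,s2,s5} rej; 2/2 del acc.
'qq9': |S_i|=[9, 8, 5, 4] end={s0,s2,s5,s9} ∉↓L; 3/3 single-dels accept.
2 obstructions.

A = [9q, qq9].


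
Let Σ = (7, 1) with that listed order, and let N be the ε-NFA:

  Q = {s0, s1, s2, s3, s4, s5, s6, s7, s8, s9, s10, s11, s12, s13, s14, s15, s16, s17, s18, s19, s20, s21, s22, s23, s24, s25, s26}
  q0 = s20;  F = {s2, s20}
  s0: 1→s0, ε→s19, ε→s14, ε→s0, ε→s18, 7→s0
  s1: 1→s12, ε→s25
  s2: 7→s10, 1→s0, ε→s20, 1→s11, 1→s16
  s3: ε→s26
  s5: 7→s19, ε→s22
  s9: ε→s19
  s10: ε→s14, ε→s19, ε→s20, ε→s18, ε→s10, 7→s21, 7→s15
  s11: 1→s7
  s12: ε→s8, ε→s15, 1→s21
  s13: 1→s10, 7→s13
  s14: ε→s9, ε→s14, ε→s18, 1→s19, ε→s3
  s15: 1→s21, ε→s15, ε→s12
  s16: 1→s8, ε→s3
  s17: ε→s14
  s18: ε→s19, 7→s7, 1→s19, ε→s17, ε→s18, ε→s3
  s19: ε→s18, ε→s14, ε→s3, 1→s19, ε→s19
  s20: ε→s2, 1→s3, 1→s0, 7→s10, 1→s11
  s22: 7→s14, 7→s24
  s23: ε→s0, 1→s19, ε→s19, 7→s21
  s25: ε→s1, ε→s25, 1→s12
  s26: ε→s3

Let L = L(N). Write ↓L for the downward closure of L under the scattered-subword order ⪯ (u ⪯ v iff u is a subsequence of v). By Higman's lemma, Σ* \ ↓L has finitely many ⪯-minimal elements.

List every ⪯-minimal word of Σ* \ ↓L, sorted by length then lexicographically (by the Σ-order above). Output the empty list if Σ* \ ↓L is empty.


min(Σ*\↓L) = [1].

|Q|=27, |F|=2, |δ|=67 (38 ε).
min D↑ (2 st, q0=0, F={1}): 0:7→0,1→1 1:7→1,1→1 (ε-aug+det+¬).
'1': run [18, 13] end={s0,s11,s14,s16,s17,s18,s19,s21,s26,s3,s7,s8,…} — reject; 1/1 deletions ∈↓L.
1 minimals (antichain).


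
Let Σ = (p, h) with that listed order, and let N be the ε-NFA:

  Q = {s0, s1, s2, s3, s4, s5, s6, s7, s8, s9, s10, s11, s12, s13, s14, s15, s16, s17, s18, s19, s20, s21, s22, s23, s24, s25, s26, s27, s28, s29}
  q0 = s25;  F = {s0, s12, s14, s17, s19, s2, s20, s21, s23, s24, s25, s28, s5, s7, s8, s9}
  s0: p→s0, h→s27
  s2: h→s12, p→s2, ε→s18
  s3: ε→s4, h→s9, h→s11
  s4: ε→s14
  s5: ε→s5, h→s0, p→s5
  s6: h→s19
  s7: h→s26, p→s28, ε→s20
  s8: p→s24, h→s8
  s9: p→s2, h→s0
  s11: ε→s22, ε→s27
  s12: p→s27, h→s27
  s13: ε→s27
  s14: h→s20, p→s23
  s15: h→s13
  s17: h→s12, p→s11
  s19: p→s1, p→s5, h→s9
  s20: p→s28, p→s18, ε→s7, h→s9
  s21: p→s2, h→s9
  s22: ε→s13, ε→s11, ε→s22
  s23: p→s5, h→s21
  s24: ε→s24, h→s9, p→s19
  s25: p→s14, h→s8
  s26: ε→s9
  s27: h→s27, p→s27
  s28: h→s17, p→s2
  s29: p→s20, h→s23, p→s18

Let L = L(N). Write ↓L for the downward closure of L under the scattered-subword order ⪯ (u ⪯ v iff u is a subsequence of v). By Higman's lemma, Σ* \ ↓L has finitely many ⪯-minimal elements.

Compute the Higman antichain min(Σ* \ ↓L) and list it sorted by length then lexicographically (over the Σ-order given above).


|Q|=30, |F|=16, |δ|=57 (14 ε).
min D↑ (16 st, q0=0, F={14}): 0:p→1,h→2 1:p→3,h→4 2:p→5,h→2 3:p→6,h→7 4:p→8,h→9 5:p→10,h→9 6:p→6,h→11 7:p→12,h→9 8:p→12,h→13 9:p→12,h→11 10:p→6,h→9 11:p→11,h→14 12:p→12,h→15 13:p→14,h→15 14:p→14,h→14 15:p→14,h→14 [Hopcroft].
'ppphh': N↓-sim [23, 21, 16, 10, 3, 1] end={s27} rej; 5/5 deletions ∈↓L.
'phphp': run [23, 21, 15, 10, 6, 4] end={s11,s13,s22,s27} rej; 5/5 del acc.
'phhhh': |S_i|=[23, 21, 15, 11, 3, 1] end={s27} ∉↓L; 5/5 del acc.
'hphhh': N↓-sim [23, 20, 15, 10, 3, 1] end={s27} ∉↓L; 5/5 single-dels accept.
4 words, ⪯-incomp.

A = [ppphh, phphp, phhhh, hphhh].


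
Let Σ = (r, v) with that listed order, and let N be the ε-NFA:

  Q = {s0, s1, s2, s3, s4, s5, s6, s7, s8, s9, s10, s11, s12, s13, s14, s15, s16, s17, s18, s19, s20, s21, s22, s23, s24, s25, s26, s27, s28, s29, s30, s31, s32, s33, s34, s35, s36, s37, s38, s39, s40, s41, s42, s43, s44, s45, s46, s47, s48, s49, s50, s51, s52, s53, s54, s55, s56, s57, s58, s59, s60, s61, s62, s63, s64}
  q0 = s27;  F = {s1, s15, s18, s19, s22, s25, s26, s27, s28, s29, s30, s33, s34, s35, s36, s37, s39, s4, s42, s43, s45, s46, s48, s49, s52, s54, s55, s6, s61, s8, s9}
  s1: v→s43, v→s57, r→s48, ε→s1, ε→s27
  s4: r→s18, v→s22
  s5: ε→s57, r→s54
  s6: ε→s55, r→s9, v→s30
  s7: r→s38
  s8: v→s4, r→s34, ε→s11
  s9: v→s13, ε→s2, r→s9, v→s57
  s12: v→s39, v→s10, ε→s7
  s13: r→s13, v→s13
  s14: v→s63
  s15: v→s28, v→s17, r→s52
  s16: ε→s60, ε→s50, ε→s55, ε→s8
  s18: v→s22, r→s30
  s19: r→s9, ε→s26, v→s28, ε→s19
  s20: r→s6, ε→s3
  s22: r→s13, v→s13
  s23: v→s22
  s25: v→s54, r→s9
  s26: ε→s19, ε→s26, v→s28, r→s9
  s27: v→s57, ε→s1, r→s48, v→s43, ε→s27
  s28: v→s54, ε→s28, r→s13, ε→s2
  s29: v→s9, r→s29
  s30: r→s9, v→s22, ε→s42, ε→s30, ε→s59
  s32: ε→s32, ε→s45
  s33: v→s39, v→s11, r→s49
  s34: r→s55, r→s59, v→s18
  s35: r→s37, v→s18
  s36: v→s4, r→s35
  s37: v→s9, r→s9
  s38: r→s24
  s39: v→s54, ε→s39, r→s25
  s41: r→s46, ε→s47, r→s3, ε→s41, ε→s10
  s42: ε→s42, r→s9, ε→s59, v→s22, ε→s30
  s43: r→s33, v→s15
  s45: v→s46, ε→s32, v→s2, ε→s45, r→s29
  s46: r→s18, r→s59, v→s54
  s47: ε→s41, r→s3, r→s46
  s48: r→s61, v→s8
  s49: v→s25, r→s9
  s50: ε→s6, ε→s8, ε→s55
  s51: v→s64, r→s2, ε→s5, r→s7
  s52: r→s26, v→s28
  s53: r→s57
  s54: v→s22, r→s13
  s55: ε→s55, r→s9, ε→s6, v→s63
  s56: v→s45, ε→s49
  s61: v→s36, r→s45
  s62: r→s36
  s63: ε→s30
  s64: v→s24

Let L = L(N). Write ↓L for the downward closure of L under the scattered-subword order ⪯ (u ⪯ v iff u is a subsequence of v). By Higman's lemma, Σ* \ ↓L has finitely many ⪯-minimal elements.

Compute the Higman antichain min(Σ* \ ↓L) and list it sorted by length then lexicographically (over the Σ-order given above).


Antichain: [vvvr, rvvvv, vrrrv, rrrrvv, rrrvvr, vvvvvv].

|Q|=65, |F|=31, |δ|=134 (43 ε).
min D↑ (28 st, q0=0, F={25}): 0:r→1,v→2 1:r→3,v→4 2:r→5,v→6 3:r→7,v→8 4:r→9,v→10 5:r→11,v→12 6:r→13,v→14 7:r→15,v→16 8:r→17,v→10 9:r→18,v→19 10:r→19,v→20 11:r→21,v→22 12:r→22,v→23 13:r→24,v→14 14:r→25,v→23 15:r→15,v→21 16:r→19,v→23 17:r→26,v→19 18:r→21,v→27 19:r→27,v→20 20:r→25,v→25 21:r→21,v→25 22:r→21,v→23 23:r→25,v→20 24:r→21,v→14 25:r→25,v→25 26:r→21,v→21 27:r→21,v→20 (ε-aug+det+¬).
'vvvr': |S_i|=[39, 32, 21, 7, 1] end={s13} — reject; 4/4 deletions ∈↓L.
'rvvvv': N↓-sim [39, 34, 24, 12, 3, 1] end={s13} ∉↓L; 5/5 deletions ∈↓L.
'vrrrv': run [39, 32, 25, 18, 4, 2] end={s13,s57} rej; 5/5 del acc.
'rrrrvv': run [39, 34, 28, 19, 11, 5, 2] end={s13,s57} ∉↓L; 6/6 deletions ∈↓L.
'rrrvvr': N↓-sim [39, 34, 28, 19, 12, 4, 1] end={s13} rej; 6/6 deletions ∈↓L.
'vvvvvv': N↓-sim [39, 32, 21, 7, 3, 2, 1] end={s13} ∉↓L; 6/6 single-dels accept.
6 words, ⪯-incomp.


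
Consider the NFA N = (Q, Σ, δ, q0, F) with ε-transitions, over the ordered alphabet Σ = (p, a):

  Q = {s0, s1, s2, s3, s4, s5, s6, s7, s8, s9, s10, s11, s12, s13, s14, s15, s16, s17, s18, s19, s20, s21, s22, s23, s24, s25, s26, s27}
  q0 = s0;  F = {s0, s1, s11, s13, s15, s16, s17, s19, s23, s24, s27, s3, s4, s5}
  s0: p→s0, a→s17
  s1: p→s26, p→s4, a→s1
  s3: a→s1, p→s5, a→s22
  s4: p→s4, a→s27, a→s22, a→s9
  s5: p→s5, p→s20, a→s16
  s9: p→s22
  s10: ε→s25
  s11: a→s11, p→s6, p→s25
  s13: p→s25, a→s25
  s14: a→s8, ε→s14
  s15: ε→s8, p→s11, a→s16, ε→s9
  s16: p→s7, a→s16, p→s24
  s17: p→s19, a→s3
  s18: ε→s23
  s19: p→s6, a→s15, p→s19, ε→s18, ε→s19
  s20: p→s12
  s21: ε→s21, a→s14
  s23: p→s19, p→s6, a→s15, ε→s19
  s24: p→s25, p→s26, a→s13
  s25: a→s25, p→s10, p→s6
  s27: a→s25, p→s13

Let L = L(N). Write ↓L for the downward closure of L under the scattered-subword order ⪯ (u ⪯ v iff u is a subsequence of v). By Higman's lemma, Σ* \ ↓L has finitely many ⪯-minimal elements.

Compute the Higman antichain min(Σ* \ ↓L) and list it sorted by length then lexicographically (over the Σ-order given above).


A = [apapp, aaapaa].

|Q|=28, |F|=14, |δ|=54 (9 ε).
min D↑ (14 st, q0=0, F={10}): 0:p→0,a→1 1:p→2,a→3 2:p→2,a→4 3:p→5,a→6 4:p→7,a→8 5:p→5,a→8 6:p→9,a→6 7:p→10,a→7 8:p→11,a→8 9:p→9,a→12 10:p→10,a→10 11:p→10,a→13 12:p→13,a→10 13:p→10,a→10 (ε-aug+det+¬).
'apapp': N↓-sim [25, 24, 21, 14, 9, 4] end={s10,s25,s26,s6} ∉↓L; 5/5 single-dels accept.
'aaapaa': N↓-sim [25, 24, 20, 14, 11, 7, 3] end={s10,s25,s6} ∉↓L; 6/6 single-dels accept.
2 minimals (antichain).


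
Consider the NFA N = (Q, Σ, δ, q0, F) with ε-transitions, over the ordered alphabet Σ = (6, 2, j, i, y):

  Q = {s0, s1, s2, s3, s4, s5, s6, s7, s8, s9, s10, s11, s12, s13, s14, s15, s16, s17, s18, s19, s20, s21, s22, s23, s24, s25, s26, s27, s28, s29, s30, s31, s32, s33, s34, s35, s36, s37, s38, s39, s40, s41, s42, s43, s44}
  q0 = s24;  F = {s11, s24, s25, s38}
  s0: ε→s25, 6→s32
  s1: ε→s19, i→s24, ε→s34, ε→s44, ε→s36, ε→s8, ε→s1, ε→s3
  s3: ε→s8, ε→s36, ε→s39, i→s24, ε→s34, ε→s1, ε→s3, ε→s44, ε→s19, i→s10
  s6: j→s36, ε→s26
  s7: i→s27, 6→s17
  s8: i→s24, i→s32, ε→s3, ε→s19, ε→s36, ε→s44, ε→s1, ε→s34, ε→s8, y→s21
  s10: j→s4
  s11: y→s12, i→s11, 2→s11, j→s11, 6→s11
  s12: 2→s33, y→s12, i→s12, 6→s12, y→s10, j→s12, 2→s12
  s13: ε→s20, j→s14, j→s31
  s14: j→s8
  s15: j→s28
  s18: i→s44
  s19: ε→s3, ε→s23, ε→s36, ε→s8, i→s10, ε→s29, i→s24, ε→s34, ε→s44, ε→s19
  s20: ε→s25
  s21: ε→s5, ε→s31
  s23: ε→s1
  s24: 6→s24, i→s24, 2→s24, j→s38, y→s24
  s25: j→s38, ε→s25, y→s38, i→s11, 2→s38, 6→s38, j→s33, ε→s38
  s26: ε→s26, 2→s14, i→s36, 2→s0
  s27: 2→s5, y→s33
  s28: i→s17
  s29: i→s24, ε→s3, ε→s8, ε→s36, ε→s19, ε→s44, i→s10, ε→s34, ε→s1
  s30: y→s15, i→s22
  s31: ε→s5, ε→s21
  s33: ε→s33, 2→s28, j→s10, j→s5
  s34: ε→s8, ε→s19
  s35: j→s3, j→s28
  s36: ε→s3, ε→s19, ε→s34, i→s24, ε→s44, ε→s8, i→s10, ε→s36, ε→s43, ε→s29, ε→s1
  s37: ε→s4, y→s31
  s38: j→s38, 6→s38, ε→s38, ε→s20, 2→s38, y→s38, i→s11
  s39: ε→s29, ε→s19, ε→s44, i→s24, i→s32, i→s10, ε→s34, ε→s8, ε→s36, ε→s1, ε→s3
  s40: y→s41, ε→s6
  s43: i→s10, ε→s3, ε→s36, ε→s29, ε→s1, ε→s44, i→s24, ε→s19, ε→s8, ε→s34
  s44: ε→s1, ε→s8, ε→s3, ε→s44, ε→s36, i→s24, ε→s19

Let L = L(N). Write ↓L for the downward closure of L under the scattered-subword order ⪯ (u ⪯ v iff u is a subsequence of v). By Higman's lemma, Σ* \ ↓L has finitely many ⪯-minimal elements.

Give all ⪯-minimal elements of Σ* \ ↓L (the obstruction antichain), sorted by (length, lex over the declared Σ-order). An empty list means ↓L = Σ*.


Antichain: [jiy].

|Q|=45, |F|=4, |δ|=158 (87 ε).
min D↑ (4 st, q0=0, F={3}): 0:6→0,2→0,j→1,i→0,y→0 1:6→1,2→1,j→1,i→2,y→1 2:6→2,2→2,j→2,i→2,y→3 3:6→3,2→3,j→3,i→3,y→3.
'jiy': run [12, 11, 8, 7] end={s10,s12,s17,s28,s33,s4,s5} rej; 3/3 single-dels accept.
1 words, ⪯-incomp.


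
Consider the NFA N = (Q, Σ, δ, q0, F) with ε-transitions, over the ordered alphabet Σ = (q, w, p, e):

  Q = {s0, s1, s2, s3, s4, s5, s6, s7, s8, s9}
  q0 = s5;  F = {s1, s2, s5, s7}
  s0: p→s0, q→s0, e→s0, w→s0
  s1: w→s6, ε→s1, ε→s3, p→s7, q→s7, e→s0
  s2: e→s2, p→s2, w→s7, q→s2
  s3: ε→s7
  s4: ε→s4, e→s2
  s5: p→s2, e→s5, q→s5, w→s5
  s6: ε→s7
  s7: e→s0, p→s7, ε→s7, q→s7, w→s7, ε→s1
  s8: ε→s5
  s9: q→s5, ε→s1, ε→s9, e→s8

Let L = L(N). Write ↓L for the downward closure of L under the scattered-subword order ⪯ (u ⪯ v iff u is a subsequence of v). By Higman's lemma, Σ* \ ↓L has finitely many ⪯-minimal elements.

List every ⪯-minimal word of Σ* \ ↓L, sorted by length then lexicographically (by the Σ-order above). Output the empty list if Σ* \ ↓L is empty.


min(Σ*\↓L) = [pwe].

|Q|=10, |F|=4, |δ|=33 (10 ε).
min D↑ (4 st, q0=0, F={3}): 0:q→0,w→0,p→1,e→0 1:q→1,w→2,p→1,e→1 2:q→2,w→2,p→2,e→3 3:q→3,w→3,p→3,e→3 (ε-aug+det+¬).
'pwe': |S_i|=[7, 6, 5, 1] end={s0} ∉↓L; 3/3 del acc.
1 words, ⪯-incomp.


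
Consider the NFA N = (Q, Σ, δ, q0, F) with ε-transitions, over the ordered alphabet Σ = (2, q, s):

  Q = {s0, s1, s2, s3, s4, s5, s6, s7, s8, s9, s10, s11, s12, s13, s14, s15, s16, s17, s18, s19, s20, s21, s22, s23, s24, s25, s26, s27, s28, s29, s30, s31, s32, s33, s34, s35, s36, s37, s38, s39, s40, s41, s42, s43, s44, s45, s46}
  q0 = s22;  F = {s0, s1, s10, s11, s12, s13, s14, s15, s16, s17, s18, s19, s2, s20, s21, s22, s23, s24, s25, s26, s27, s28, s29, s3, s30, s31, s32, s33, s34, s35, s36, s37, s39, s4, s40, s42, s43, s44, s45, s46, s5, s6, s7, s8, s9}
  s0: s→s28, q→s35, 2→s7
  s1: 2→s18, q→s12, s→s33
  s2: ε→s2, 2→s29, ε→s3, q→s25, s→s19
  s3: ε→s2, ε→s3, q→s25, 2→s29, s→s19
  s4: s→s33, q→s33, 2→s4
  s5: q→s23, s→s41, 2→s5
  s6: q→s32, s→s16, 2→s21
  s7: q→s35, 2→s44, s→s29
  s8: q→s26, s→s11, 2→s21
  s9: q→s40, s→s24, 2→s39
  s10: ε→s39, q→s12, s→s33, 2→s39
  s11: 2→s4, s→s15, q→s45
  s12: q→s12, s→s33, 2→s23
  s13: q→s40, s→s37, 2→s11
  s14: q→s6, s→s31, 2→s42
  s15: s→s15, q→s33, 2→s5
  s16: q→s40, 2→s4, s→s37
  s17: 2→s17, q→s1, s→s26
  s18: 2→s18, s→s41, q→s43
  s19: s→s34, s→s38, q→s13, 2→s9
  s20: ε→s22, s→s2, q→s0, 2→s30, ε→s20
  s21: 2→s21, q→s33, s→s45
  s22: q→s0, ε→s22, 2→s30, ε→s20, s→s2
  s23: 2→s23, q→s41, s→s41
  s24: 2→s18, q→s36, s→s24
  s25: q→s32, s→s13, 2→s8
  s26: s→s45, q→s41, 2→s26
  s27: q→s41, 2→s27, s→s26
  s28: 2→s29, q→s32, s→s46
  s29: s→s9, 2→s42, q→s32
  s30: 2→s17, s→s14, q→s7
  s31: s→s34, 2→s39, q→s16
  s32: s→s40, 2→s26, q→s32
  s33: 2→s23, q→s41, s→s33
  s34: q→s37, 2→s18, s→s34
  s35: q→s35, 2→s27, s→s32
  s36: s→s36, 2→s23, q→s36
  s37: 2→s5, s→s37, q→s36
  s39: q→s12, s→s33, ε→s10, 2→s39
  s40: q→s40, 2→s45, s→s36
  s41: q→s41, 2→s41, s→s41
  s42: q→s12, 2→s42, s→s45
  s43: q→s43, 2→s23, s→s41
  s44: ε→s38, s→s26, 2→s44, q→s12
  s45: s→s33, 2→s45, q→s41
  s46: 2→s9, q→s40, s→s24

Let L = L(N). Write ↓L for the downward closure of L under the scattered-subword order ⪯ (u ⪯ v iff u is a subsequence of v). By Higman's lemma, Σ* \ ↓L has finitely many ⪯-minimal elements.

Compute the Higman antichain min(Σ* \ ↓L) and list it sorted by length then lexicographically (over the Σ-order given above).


min(Σ*\↓L) = [22sq, qq2q, 22q2s, s2q2q, sq2qq, sss2s].

|Q|=47, |F|=45, |δ|=150 (11 ε).
min D↑ (43 st, q0=0, F={28}): 0:2→1,q→2,s→3 1:2→4,q→5,s→6 2:2→5,q→7,s→8 3:2→9,q→10,s→11 4:2→4,q→12,s→13 5:2→14,q→7,s→9 6:2→15,q→16,s→17 7:2→18,q→7,s→19 8:2→9,q→19,s→20 9:2→15,q→19,s→21 10:2→22,q→19,s→23 11:2→21,q→23,s→24 12:2→25,q→26,s→27 13:2→13,q→28,s→29 14:2→14,q→26,s→13 15:2→15,q→26,s→29 16:2→30,q→19,s→31 17:2→32,q→31,s→24 18:2→18,q→28,s→13 19:2→13,q→19,s→33 20:2→21,q→33,s→34 21:2→32,q→33,s→34 22:2→30,q→13,s→35 23:2→35,q→33,s→36 24:2→25,q→36,s→24 25:2→25,q→37,s→28 26:2→38,q→26,s→27 27:2→38,q→28,s→27 28:2→28,q→28,s→28 29:2→29,q→28,s→27 30:2→30,q→27,s→29 31:2→39,q→33,s→36 32:2→32,q→26,s→27 33:2→29,q→33,s→40 34:2→25,q→40,s→34 35:2→39,q→29,s→41 36:2→42,q→40,s→36 37:2→38,q→37,s→28 38:2→38,q→28,s→28 39:2→39,q→27,s→27 40:2→38,q→40,s→40 41:2→42,q→27,s→41 42:2→42,q→38,s→28 (ε-aug+det+¬).
'22sq': |S_i|=[47, 37, 19, 5, 1] end={s41} ∉↓L; 4/4 single-dels accept.
'qq2q': run [47, 37, 12, 6, 1] end={s41} ∉↓L; 4/4 deletions ∈↓L.
'22q2s': |S_i|=[47, 37, 19, 7, 4, 1] end={s41} rej; 5/5 del acc.
's2q2q': N↓-sim [47, 37, 23, 10, 5, 1] end={s41} ∉↓L; 5/5 single-dels accept.
'sq2qq': run [47, 37, 21, 11, 5, 1] end={s41} ∉↓L; 5/5 del acc.
'sss2s': run [47, 37, 25, 12, 5, 1] end={s41} rej; 5/5 deletions ∈↓L.
6 minimals (antichain).
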